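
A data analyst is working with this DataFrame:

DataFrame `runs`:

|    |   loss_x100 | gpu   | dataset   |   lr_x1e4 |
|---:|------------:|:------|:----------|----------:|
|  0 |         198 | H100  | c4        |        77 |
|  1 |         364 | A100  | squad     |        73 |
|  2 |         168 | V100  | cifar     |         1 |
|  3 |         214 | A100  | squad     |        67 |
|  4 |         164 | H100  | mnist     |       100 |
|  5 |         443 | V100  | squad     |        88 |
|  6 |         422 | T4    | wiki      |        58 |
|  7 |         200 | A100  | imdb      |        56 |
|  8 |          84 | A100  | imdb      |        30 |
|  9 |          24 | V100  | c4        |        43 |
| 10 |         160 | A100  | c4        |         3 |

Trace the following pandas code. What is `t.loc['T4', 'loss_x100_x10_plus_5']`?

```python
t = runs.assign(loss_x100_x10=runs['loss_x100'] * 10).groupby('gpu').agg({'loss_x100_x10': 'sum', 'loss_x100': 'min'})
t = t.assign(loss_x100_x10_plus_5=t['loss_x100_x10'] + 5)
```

add column loss_x100_x10 = runs['loss_x100'] * 10:
    loss_x100   gpu dataset  lr_x1e4  loss_x100_x10
0         198  H100      c4       77           1980
1         364  A100   squad       73           3640
2         168  V100   cifar        1           1680
3         214  A100   squad       67           2140
4         164  H100   mnist      100           1640
5         443  V100   squad       88           4430
6         422    T4    wiki       58           4220
7         200  A100    imdb       56           2000
8          84  A100    imdb       30            840
9          24  V100      c4       43            240
10        160  A100      c4        3           1600
group by gpu: sum(loss_x100_x10), min(loss_x100):
      loss_x100_x10  loss_x100
gpu                           
A100          10220         84
H100           3620        164
T4             4220        422
V100           6350         24
add column loss_x100_x10_plus_5 = t['loss_x100_x10'] + 5:
      loss_x100_x10  loss_x100  loss_x100_x10_plus_5
gpu                                                 
A100          10220         84                 10225
H100           3620        164                  3625
T4             4220        422                  4225
V100           6350         24                  6355
Then the value at row 'T4', column 'loss_x100_x10_plus_5': 4225

4225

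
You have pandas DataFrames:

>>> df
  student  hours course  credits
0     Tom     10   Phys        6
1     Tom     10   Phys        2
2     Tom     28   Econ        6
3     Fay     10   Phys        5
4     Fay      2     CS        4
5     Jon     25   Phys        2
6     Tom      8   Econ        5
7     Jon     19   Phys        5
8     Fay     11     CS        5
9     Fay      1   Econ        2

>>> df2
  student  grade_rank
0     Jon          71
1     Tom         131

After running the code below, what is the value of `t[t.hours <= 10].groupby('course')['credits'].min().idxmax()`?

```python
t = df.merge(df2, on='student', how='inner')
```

Econ

merge on 'student' (how='inner') → 6 rows:
  student  hours course  credits  grade_rank
0     Tom     10   Phys        6         131
1     Tom     10   Phys        2         131
2     Tom     28   Econ        6         131
3     Jon     25   Phys        2          71
4     Tom      8   Econ        5         131
5     Jon     19   Phys        5          71
filter rows where hours <= 10:
  student  hours course  credits  grade_rank
0     Tom     10   Phys        6         131
1     Tom     10   Phys        2         131
4     Tom      8   Econ        5         131
group by course, min of credits:
course
Econ    5
Phys    2
Name: credits, dtype: int64
Taking the label with the largest value gives Econ.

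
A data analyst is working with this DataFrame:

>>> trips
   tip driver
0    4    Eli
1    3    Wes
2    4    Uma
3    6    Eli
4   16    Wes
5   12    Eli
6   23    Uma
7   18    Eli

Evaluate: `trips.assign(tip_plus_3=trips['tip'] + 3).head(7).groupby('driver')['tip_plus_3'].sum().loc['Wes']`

add column tip_plus_3 = trips['tip'] + 3:
   tip driver  tip_plus_3
0    4    Eli           7
1    3    Wes           6
2    4    Uma           7
3    6    Eli           9
4   16    Wes          19
5   12    Eli          15
6   23    Uma          26
7   18    Eli          21
take first 7 rows:
   tip driver  tip_plus_3
0    4    Eli           7
1    3    Wes           6
2    4    Uma           7
3    6    Eli           9
4   16    Wes          19
5   12    Eli          15
6   23    Uma          26
group by driver, sum of tip_plus_3:
driver
Eli    31
Uma    33
Wes    25
Name: tip_plus_3, dtype: int64
Reading off the value at index 'Wes', we get 25.

25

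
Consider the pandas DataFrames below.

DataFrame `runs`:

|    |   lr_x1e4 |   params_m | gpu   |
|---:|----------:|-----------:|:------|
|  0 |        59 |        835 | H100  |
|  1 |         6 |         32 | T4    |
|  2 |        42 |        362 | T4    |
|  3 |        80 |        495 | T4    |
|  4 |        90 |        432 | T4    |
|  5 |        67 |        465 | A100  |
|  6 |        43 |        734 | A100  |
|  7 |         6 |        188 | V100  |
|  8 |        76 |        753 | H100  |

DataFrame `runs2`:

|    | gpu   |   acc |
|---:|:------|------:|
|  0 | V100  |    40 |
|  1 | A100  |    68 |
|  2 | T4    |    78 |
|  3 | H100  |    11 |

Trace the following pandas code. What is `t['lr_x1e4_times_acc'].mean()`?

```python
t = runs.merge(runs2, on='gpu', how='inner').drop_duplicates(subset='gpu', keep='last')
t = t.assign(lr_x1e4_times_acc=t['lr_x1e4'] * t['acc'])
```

merge on 'gpu' (how='inner') → 9 rows:
   lr_x1e4  params_m   gpu  acc
0       59       835  H100   11
1        6        32    T4   78
2       42       362    T4   78
3       80       495    T4   78
4       90       432    T4   78
5       67       465  A100   68
6       43       734  A100   68
7        6       188  V100   40
8       76       753  H100   11
drop duplicate gpu (keep=last):
   lr_x1e4  params_m   gpu  acc
4       90       432    T4   78
6       43       734  A100   68
7        6       188  V100   40
8       76       753  H100   11
add column lr_x1e4_times_acc = t['lr_x1e4'] * t['acc']:
   lr_x1e4  params_m   gpu  acc  lr_x1e4_times_acc
4       90       432    T4   78               7020
6       43       734  A100   68               2924
7        6       188  V100   40                240
8       76       753  H100   11                836
Then the mean of column 'lr_x1e4_times_acc': 2755.0

2755.0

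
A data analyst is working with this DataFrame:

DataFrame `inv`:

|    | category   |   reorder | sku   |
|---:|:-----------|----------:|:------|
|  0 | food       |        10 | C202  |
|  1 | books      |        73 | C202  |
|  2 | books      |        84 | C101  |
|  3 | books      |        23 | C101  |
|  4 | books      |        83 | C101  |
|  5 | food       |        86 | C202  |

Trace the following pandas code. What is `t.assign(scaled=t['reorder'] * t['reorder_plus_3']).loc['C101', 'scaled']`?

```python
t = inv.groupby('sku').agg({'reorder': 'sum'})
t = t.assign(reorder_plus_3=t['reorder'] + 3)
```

36670

group by sku, sum of reorder:
      reorder
sku          
C101      190
C202      169
add column reorder_plus_3 = t['reorder'] + 3:
      reorder  reorder_plus_3
sku                          
C101      190             193
C202      169             172
add column scaled = t['reorder'] * t['reorder_plus_3']:
      reorder  reorder_plus_3  scaled
sku                                  
C101      190             193   36670
C202      169             172   29068
Finally, value at row 'C101', column 'scaled' = 36670.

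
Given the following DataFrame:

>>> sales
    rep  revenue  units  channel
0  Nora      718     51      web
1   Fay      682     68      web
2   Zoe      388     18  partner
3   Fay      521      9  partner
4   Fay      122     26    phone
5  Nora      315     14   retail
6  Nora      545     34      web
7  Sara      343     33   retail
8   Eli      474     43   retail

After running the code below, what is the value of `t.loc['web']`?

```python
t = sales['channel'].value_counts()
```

3

value_counts of channel:
channel
web        3
retail     3
partner    2
phone      1
Name: count, dtype: int64
So loc['web'] = 3.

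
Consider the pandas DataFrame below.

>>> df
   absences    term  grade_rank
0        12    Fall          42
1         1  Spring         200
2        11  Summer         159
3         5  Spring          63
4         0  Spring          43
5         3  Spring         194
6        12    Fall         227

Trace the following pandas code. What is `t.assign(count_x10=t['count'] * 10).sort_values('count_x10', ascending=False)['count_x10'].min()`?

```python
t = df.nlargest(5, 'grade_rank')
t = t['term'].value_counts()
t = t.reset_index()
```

take 5 rows with largest grade_rank:
   absences    term  grade_rank
6        12    Fall         227
1         1  Spring         200
5         3  Spring         194
2        11  Summer         159
3         5  Spring          63
value_counts of term:
term
Spring    3
Fall      1
Summer    1
Name: count, dtype: int64
reset_index():
     term  count
0  Spring      3
1    Fall      1
2  Summer      1
add column count_x10 = t['count'] * 10:
     term  count  count_x10
0  Spring      3         30
1    Fall      1         10
2  Summer      1         10
sort by count_x10 descending:
     term  count  count_x10
0  Spring      3         30
1    Fall      1         10
2  Summer      1         10
Hence 10.

10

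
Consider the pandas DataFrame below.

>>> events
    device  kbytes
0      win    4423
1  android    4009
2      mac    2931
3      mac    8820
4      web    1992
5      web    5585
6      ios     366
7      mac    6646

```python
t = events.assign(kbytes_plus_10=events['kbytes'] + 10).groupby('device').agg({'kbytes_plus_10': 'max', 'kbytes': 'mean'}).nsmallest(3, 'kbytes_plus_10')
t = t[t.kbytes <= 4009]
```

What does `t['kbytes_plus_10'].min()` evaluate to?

376

add column kbytes_plus_10 = events['kbytes'] + 10:
    device  kbytes  kbytes_plus_10
0      win    4423            4433
1  android    4009            4019
2      mac    2931            2941
3      mac    8820            8830
4      web    1992            2002
5      web    5585            5595
6      ios     366             376
7      mac    6646            6656
group by device: max(kbytes_plus_10), mean(kbytes):
         kbytes_plus_10       kbytes
device                              
android            4019  4009.000000
ios                 376   366.000000
mac                8830  6132.333333
web                5595  3788.500000
win                4433  4423.000000
take 3 rows with smallest kbytes_plus_10:
         kbytes_plus_10  kbytes
device                         
ios                 376   366.0
android            4019  4009.0
win                4433  4423.0
filter rows where kbytes <= 4009:
         kbytes_plus_10  kbytes
device                         
ios                 376   366.0
android            4019  4009.0
The min of column 'kbytes_plus_10' is 376.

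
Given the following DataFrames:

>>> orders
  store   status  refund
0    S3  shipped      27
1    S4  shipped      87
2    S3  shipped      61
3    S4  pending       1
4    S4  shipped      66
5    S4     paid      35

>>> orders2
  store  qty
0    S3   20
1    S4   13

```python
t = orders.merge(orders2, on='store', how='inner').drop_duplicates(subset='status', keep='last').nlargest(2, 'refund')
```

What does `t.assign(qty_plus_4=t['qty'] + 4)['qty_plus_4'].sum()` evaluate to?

34

merge on 'store' (how='inner') → 6 rows:
  store   status  refund  qty
0    S3  shipped      27   20
1    S4  shipped      87   13
2    S3  shipped      61   20
3    S4  pending       1   13
4    S4  shipped      66   13
5    S4     paid      35   13
drop duplicate status (keep=last):
  store   status  refund  qty
3    S4  pending       1   13
4    S4  shipped      66   13
5    S4     paid      35   13
take 2 rows with largest refund:
  store   status  refund  qty
4    S4  shipped      66   13
5    S4     paid      35   13
add column qty_plus_4 = t['qty'] + 4:
  store   status  refund  qty  qty_plus_4
4    S4  shipped      66   13          17
5    S4     paid      35   13          17
The sum of column 'qty_plus_4' is 34.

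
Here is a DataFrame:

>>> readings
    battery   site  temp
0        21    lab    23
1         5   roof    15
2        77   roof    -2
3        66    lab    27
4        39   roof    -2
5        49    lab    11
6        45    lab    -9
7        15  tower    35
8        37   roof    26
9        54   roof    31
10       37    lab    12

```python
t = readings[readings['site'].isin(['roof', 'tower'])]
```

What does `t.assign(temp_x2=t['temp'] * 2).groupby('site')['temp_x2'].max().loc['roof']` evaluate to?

62

filter rows where site in ['roof', 'tower']:
   battery   site  temp
1        5   roof    15
2       77   roof    -2
4       39   roof    -2
7       15  tower    35
8       37   roof    26
9       54   roof    31
add column temp_x2 = t['temp'] * 2:
   battery   site  temp  temp_x2
1        5   roof    15       30
2       77   roof    -2       -4
4       39   roof    -2       -4
7       15  tower    35       70
8       37   roof    26       52
9       54   roof    31       62
group by site, max of temp_x2:
site
roof     62
tower    70
Name: temp_x2, dtype: int64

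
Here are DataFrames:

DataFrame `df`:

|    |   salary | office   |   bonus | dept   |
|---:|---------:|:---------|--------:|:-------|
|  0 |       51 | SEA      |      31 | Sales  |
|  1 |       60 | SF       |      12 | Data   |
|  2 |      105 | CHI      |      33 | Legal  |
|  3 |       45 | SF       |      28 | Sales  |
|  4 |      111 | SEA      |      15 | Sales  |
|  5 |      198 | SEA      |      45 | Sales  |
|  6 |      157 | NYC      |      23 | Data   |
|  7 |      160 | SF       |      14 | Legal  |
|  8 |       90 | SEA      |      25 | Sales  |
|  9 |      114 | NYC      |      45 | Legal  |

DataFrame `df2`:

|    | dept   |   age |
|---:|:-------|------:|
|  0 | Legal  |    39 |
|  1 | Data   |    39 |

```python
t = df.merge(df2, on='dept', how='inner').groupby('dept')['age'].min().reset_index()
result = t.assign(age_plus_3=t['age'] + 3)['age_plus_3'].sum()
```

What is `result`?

merge on 'dept' (how='inner') → 5 rows:
   salary office  bonus   dept  age
0      60     SF     12   Data   39
1     105    CHI     33  Legal   39
2     157    NYC     23   Data   39
3     160     SF     14  Legal   39
4     114    NYC     45  Legal   39
group by dept, min of age:
dept
Data     39
Legal    39
Name: age, dtype: int64
reset_index():
    dept  age
0   Data   39
1  Legal   39
add column age_plus_3 = t['age'] + 3:
    dept  age  age_plus_3
0   Data   39          42
1  Legal   39          42
sum of column 'age_plus_3' → 84

84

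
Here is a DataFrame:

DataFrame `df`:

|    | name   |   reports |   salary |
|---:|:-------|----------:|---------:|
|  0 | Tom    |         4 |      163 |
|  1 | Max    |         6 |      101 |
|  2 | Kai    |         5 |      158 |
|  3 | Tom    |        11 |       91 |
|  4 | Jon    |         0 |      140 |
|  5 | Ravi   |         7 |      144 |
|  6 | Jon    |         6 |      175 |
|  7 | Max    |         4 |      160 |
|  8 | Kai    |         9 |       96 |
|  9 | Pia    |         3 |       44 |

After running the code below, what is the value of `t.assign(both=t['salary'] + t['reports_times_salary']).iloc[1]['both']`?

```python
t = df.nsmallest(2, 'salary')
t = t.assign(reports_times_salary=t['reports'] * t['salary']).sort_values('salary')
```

1092

take 2 rows with smallest salary:
  name  reports  salary
9  Pia        3      44
3  Tom       11      91
add column reports_times_salary = t['reports'] * t['salary']:
  name  reports  salary  reports_times_salary
9  Pia        3      44                   132
3  Tom       11      91                  1001
sort by salary:
  name  reports  salary  reports_times_salary
9  Pia        3      44                   132
3  Tom       11      91                  1001
add column both = t['salary'] + t['reports_times_salary']:
  name  reports  salary  reports_times_salary  both
9  Pia        3      44                   132   176
3  Tom       11      91                  1001  1092
The value at position 1, column 'both' is 1092.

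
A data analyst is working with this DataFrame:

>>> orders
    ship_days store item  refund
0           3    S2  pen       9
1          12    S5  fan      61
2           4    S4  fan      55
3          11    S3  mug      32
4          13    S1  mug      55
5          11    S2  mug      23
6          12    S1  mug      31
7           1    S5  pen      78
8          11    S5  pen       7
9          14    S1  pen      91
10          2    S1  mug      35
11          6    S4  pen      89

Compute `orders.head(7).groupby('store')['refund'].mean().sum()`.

207.0

take first 7 rows:
   ship_days store item  refund
0          3    S2  pen       9
1         12    S5  fan      61
2          4    S4  fan      55
3         11    S3  mug      32
4         13    S1  mug      55
5         11    S2  mug      23
6         12    S1  mug      31
group by store, mean of refund:
store
S1    43.0
S2    16.0
S3    32.0
S4    55.0
S5    61.0
Name: refund, dtype: float64
Reading off the sum of the resulting series, we get 207.0.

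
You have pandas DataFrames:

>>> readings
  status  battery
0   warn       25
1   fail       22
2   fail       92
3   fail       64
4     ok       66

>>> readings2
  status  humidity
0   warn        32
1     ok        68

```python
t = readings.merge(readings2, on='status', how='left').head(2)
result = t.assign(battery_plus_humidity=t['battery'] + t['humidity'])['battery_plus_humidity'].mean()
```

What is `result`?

57.0

merge on 'status' (how='left') → 5 rows:
  status  battery  humidity
0   warn       25      32.0
1   fail       22       NaN
2   fail       92       NaN
3   fail       64       NaN
4     ok       66      68.0
take first 2 rows:
  status  battery  humidity
0   warn       25      32.0
1   fail       22       NaN
add column battery_plus_humidity = t['battery'] + t['humidity']:
  status  battery  humidity  battery_plus_humidity
0   warn       25      32.0                   57.0
1   fail       22       NaN                    NaN
Hence 57.0.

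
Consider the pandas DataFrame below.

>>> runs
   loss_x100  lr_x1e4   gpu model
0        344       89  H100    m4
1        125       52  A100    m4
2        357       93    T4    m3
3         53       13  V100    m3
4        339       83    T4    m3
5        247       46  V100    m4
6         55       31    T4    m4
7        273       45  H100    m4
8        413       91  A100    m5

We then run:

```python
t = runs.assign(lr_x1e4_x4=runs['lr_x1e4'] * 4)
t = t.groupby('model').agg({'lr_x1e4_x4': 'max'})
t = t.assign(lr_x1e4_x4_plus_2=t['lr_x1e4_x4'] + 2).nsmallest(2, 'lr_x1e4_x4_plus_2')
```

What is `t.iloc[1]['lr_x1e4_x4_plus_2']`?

add column lr_x1e4_x4 = runs['lr_x1e4'] * 4:
   loss_x100  lr_x1e4   gpu model  lr_x1e4_x4
0        344       89  H100    m4         356
1        125       52  A100    m4         208
2        357       93    T4    m3         372
3         53       13  V100    m3          52
4        339       83    T4    m3         332
5        247       46  V100    m4         184
6         55       31    T4    m4         124
7        273       45  H100    m4         180
8        413       91  A100    m5         364
group by model, max of lr_x1e4_x4:
       lr_x1e4_x4
model            
m3            372
m4            356
m5            364
add column lr_x1e4_x4_plus_2 = t['lr_x1e4_x4'] + 2:
       lr_x1e4_x4  lr_x1e4_x4_plus_2
model                               
m3            372                374
m4            356                358
m5            364                366
take 2 rows with smallest lr_x1e4_x4_plus_2:
       lr_x1e4_x4  lr_x1e4_x4_plus_2
model                               
m4            356                358
m5            364                366
Finally, value at position 1, column 'lr_x1e4_x4_plus_2' = 366.

366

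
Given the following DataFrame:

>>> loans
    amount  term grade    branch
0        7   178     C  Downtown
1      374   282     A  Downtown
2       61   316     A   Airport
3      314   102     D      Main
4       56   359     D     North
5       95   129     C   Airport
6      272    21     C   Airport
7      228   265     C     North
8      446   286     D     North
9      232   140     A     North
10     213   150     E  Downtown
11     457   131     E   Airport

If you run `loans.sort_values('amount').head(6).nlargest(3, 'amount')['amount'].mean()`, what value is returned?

sort by amount:
    amount  term grade    branch
0        7   178     C  Downtown
4       56   359     D     North
2       61   316     A   Airport
5       95   129     C   Airport
10     213   150     E  Downtown
7      228   265     C     North
9      232   140     A     North
6      272    21     C   Airport
3      314   102     D      Main
1      374   282     A  Downtown
8      446   286     D     North
11     457   131     E   Airport
take first 6 rows:
    amount  term grade    branch
0        7   178     C  Downtown
4       56   359     D     North
2       61   316     A   Airport
5       95   129     C   Airport
10     213   150     E  Downtown
7      228   265     C     North
take 3 rows with largest amount:
    amount  term grade    branch
7      228   265     C     North
10     213   150     E  Downtown
5       95   129     C   Airport
Hence 178.666666667.

178.666666667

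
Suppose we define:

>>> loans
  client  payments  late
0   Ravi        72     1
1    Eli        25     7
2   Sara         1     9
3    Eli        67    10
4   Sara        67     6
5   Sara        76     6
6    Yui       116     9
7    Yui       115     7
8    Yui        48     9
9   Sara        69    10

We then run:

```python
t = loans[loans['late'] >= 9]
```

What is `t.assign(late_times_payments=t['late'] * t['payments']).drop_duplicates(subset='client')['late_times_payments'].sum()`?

filter rows where late >= 9:
  client  payments  late
2   Sara         1     9
3    Eli        67    10
6    Yui       116     9
8    Yui        48     9
9   Sara        69    10
add column late_times_payments = t['late'] * t['payments']:
  client  payments  late  late_times_payments
2   Sara         1     9                    9
3    Eli        67    10                  670
6    Yui       116     9                 1044
8    Yui        48     9                  432
9   Sara        69    10                  690
drop duplicate client (keep=first):
  client  payments  late  late_times_payments
2   Sara         1     9                    9
3    Eli        67    10                  670
6    Yui       116     9                 1044
Finally, sum of column 'late_times_payments' = 1723.

1723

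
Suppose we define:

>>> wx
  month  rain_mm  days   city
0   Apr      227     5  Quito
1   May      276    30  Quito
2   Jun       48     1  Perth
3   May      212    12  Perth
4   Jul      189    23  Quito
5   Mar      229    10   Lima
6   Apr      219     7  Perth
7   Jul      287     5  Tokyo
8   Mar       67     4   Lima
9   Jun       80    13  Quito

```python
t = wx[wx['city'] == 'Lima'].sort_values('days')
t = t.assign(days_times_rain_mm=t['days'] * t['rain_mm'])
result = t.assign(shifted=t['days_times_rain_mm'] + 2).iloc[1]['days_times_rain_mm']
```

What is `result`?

filter rows where city == 'Lima':
  month  rain_mm  days  city
5   Mar      229    10  Lima
8   Mar       67     4  Lima
sort by days:
  month  rain_mm  days  city
8   Mar       67     4  Lima
5   Mar      229    10  Lima
add column days_times_rain_mm = t['days'] * t['rain_mm']:
  month  rain_mm  days  city  days_times_rain_mm
8   Mar       67     4  Lima                 268
5   Mar      229    10  Lima                2290
add column shifted = t['days_times_rain_mm'] + 2:
  month  rain_mm  days  city  days_times_rain_mm  shifted
8   Mar       67     4  Lima                 268      270
5   Mar      229    10  Lima                2290     2292
Finally, value at position 1, column 'days_times_rain_mm' = 2290.

2290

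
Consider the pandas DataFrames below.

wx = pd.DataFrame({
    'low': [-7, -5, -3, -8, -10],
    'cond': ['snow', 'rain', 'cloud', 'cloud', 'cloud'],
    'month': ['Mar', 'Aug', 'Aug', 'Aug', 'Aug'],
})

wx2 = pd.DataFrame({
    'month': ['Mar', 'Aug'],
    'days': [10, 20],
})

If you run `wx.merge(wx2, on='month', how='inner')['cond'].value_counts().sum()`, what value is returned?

5

merge on 'month' (how='inner') → 5 rows:
   low   cond month  days
0   -7   snow   Mar    10
1   -5   rain   Aug    20
2   -3  cloud   Aug    20
3   -8  cloud   Aug    20
4  -10  cloud   Aug    20
value_counts of cond:
cond
cloud    3
snow     1
rain     1
Name: count, dtype: int64
sum of the resulting series → 5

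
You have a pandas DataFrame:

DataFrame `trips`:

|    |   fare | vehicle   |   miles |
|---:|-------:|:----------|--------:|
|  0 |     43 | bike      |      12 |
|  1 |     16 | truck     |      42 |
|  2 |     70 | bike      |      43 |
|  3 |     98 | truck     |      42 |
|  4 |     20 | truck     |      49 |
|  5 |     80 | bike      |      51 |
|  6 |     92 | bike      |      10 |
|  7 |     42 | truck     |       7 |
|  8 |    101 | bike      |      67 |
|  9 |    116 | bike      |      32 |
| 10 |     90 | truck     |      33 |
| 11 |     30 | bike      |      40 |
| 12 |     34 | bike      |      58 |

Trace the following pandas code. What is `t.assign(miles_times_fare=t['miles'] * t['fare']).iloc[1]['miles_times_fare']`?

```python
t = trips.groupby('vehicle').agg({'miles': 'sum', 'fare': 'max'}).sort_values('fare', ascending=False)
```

group by vehicle: sum(miles), max(fare):
         miles  fare
vehicle             
bike       313   116
truck      173    98
sort by fare descending:
         miles  fare
vehicle             
bike       313   116
truck      173    98
add column miles_times_fare = t['miles'] * t['fare']:
         miles  fare  miles_times_fare
vehicle                               
bike       313   116             36308
truck      173    98             16954

16954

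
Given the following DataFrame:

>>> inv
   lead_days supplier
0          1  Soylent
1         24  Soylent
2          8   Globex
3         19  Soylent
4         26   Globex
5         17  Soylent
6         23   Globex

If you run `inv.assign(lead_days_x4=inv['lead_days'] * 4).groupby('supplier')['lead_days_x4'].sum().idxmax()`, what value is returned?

add column lead_days_x4 = inv['lead_days'] * 4:
   lead_days supplier  lead_days_x4
0          1  Soylent             4
1         24  Soylent            96
2          8   Globex            32
3         19  Soylent            76
4         26   Globex           104
5         17  Soylent            68
6         23   Globex            92
group by supplier, sum of lead_days_x4:
supplier
Globex     228
Soylent    244
Name: lead_days_x4, dtype: int64
Reading off the label with the largest value, we get Soylent.

Soylent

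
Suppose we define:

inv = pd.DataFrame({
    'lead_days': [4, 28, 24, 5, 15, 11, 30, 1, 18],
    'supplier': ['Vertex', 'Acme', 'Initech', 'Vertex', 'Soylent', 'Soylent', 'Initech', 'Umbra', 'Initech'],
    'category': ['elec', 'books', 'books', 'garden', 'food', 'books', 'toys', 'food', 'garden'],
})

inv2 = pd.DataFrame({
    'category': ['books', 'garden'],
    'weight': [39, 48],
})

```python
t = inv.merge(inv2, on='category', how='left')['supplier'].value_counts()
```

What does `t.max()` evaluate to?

merge on 'category' (how='left') → 9 rows:
   lead_days supplier category  weight
0          4   Vertex     elec     NaN
1         28     Acme    books    39.0
2         24  Initech    books    39.0
3          5   Vertex   garden    48.0
4         15  Soylent     food     NaN
5         11  Soylent    books    39.0
6         30  Initech     toys     NaN
7          1    Umbra     food     NaN
8         18  Initech   garden    48.0
value_counts of supplier:
supplier
Initech    3
Vertex     2
Soylent    2
Acme       1
Umbra      1
Name: count, dtype: int64
Then the max of the resulting series: 3

3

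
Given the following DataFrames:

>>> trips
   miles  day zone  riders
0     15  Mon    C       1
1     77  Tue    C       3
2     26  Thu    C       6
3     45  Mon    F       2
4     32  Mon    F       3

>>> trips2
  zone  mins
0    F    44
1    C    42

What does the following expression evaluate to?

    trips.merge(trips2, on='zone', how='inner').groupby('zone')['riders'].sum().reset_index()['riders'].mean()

merge on 'zone' (how='inner') → 5 rows:
   miles  day zone  riders  mins
0     15  Mon    C       1    42
1     77  Tue    C       3    42
2     26  Thu    C       6    42
3     45  Mon    F       2    44
4     32  Mon    F       3    44
group by zone, sum of riders:
zone
C    10
F     5
Name: riders, dtype: int64
reset_index():
  zone  riders
0    C      10
1    F       5
The mean of column 'riders' is 7.5.

7.5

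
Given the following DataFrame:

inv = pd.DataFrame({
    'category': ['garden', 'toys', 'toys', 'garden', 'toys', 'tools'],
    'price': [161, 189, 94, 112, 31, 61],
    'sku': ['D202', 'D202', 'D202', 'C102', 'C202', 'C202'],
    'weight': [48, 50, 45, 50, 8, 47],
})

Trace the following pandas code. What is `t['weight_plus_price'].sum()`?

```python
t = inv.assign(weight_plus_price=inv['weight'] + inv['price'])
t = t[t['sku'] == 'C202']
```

add column weight_plus_price = inv['weight'] + inv['price']:
  category  price   sku  weight  weight_plus_price
0   garden    161  D202      48                209
1     toys    189  D202      50                239
2     toys     94  D202      45                139
3   garden    112  C102      50                162
4     toys     31  C202       8                 39
5    tools     61  C202      47                108
filter rows where sku == 'C202':
  category  price   sku  weight  weight_plus_price
4     toys     31  C202       8                 39
5    tools     61  C202      47                108
Hence 147.

147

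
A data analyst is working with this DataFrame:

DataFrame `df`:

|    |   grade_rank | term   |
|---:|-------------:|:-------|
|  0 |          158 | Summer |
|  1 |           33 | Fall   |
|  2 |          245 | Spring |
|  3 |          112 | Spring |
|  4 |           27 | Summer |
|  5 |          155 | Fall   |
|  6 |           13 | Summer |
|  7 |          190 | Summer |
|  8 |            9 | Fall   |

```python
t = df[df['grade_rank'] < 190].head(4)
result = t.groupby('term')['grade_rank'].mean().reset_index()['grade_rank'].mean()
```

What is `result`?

79.1666666667

filter rows where grade_rank < 190:
   grade_rank    term
0         158  Summer
1          33    Fall
3         112  Spring
4          27  Summer
5         155    Fall
6          13  Summer
8           9    Fall
take first 4 rows:
   grade_rank    term
0         158  Summer
1          33    Fall
3         112  Spring
4          27  Summer
group by term, mean of grade_rank:
term
Fall       33.0
Spring    112.0
Summer     92.5
Name: grade_rank, dtype: float64
reset_index():
     term  grade_rank
0    Fall        33.0
1  Spring       112.0
2  Summer        92.5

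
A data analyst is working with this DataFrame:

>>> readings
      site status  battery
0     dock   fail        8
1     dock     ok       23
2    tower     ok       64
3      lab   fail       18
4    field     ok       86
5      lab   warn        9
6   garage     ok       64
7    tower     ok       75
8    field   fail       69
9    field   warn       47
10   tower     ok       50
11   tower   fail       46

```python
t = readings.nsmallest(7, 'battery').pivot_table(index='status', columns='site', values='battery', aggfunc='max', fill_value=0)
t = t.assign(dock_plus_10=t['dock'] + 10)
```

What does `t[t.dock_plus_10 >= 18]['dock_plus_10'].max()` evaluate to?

33

take 7 rows with smallest battery:
     site status  battery
0    dock   fail        8
5     lab   warn        9
3     lab   fail       18
1    dock     ok       23
11  tower   fail       46
9   field   warn       47
10  tower     ok       50
pivot: rows=status, cols=site, max(battery):
site    dock  field  lab  tower
status                         
fail       8      0   18     46
ok        23      0    0     50
warn       0     47    9      0
add column dock_plus_10 = t['dock'] + 10:
site    dock  field  lab  tower  dock_plus_10
status                                       
fail       8      0   18     46            18
ok        23      0    0     50            33
warn       0     47    9      0            10
filter rows where dock_plus_10 >= 18:
site    dock  field  lab  tower  dock_plus_10
status                                       
fail       8      0   18     46            18
ok        23      0    0     50            33
Finally, max of column 'dock_plus_10' = 33.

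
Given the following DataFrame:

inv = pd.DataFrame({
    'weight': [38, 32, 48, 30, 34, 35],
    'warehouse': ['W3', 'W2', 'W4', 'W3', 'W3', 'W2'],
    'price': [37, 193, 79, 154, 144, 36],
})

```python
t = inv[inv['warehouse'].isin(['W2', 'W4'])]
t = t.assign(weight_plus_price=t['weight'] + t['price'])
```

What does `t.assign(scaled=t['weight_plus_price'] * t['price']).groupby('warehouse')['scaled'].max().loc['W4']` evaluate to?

10033

filter rows where warehouse in ['W2', 'W4']:
   weight warehouse  price
1      32        W2    193
2      48        W4     79
5      35        W2     36
add column weight_plus_price = t['weight'] + t['price']:
   weight warehouse  price  weight_plus_price
1      32        W2    193                225
2      48        W4     79                127
5      35        W2     36                 71
add column scaled = t['weight_plus_price'] * t['price']:
   weight warehouse  price  weight_plus_price  scaled
1      32        W2    193                225   43425
2      48        W4     79                127   10033
5      35        W2     36                 71    2556
group by warehouse, max of scaled:
warehouse
W2    43425
W4    10033
Name: scaled, dtype: int64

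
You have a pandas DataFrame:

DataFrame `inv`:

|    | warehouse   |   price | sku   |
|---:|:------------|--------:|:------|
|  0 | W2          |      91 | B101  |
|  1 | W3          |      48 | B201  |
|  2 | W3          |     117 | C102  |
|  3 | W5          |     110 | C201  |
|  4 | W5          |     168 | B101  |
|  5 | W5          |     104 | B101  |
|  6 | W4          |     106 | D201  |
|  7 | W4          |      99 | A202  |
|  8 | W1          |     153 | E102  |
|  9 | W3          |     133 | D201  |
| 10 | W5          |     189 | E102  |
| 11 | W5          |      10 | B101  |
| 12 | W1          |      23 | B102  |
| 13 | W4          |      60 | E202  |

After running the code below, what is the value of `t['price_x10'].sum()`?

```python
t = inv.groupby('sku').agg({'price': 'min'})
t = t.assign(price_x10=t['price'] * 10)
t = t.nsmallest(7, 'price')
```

4560

group by sku, min of price:
      price
sku        
A202     99
B101     10
B102     23
B201     48
C102    117
C201    110
D201    106
E102    153
E202     60
add column price_x10 = t['price'] * 10:
      price  price_x10
sku                   
A202     99        990
B101     10        100
B102     23        230
B201     48        480
C102    117       1170
C201    110       1100
D201    106       1060
E102    153       1530
E202     60        600
take 7 rows with smallest price:
      price  price_x10
sku                   
B101     10        100
B102     23        230
B201     48        480
E202     60        600
A202     99        990
D201    106       1060
C201    110       1100
So sum() = 4560.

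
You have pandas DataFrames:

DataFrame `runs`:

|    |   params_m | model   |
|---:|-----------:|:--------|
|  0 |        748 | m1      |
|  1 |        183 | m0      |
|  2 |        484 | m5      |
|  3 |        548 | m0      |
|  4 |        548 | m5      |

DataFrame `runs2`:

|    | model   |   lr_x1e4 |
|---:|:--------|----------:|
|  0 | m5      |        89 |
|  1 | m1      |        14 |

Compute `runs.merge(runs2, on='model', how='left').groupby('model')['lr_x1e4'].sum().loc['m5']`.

178.0

merge on 'model' (how='left') → 5 rows:
   params_m model  lr_x1e4
0       748    m1     14.0
1       183    m0      NaN
2       484    m5     89.0
3       548    m0      NaN
4       548    m5     89.0
group by model, sum of lr_x1e4:
model
m0      0.0
m1     14.0
m5    178.0
Name: lr_x1e4, dtype: float64
Taking the value at index 'm5' gives 178.0.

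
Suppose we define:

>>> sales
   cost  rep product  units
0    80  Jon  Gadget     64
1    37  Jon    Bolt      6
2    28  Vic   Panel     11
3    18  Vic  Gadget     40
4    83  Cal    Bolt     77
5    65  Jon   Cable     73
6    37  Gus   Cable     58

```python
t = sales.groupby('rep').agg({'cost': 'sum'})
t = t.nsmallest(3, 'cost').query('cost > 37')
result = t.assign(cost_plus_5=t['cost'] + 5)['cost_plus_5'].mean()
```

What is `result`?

group by rep, sum of cost:
     cost
rep      
Cal    83
Gus    37
Jon   182
Vic    46
take 3 rows with smallest cost:
     cost
rep      
Gus    37
Vic    46
Cal    83
filter rows where cost > 37:
     cost
rep      
Vic    46
Cal    83
add column cost_plus_5 = t['cost'] + 5:
     cost  cost_plus_5
rep                   
Vic    46           51
Cal    83           88

69.5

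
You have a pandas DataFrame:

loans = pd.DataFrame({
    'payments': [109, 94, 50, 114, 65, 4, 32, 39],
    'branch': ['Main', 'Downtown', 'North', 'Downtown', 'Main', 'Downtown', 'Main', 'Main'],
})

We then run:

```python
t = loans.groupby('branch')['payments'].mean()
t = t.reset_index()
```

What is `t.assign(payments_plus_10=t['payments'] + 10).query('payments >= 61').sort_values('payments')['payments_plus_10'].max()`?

group by branch, mean of payments:
branch
Downtown    70.666667
Main        61.250000
North       50.000000
Name: payments, dtype: float64
reset_index():
     branch   payments
0  Downtown  70.666667
1      Main  61.250000
2     North  50.000000
add column payments_plus_10 = t['payments'] + 10:
     branch   payments  payments_plus_10
0  Downtown  70.666667         80.666667
1      Main  61.250000         71.250000
2     North  50.000000         60.000000
filter rows where payments >= 61:
     branch   payments  payments_plus_10
0  Downtown  70.666667         80.666667
1      Main  61.250000         71.250000
sort by payments:
     branch   payments  payments_plus_10
1      Main  61.250000         71.250000
0  Downtown  70.666667         80.666667
The max of column 'payments_plus_10' is 80.6666666667.

80.6666666667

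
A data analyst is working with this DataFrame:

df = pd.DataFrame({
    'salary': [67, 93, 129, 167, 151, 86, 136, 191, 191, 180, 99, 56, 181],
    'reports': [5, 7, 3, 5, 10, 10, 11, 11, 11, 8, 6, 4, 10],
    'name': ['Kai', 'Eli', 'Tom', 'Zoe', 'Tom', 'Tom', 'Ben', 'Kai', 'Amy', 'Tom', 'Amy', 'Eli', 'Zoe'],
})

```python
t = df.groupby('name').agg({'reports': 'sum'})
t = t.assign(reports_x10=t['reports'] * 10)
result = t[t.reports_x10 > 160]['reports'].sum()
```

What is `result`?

48

group by name, sum of reports:
      reports
name         
Amy        17
Ben        11
Eli        11
Kai        16
Tom        31
Zoe        15
add column reports_x10 = t['reports'] * 10:
      reports  reports_x10
name                      
Amy        17          170
Ben        11          110
Eli        11          110
Kai        16          160
Tom        31          310
Zoe        15          150
filter rows where reports_x10 > 160:
      reports  reports_x10
name                      
Amy        17          170
Tom        31          310
Taking the sum of column 'reports' gives 48.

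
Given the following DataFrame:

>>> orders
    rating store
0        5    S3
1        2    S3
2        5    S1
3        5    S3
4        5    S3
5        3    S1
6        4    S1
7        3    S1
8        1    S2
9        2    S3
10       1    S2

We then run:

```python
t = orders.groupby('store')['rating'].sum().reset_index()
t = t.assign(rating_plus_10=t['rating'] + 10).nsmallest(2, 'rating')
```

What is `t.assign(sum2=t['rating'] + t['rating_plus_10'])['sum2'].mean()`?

group by store, sum of rating:
store
S1    15
S2     2
S3    19
Name: rating, dtype: int64
reset_index():
  store  rating
0    S1      15
1    S2       2
2    S3      19
add column rating_plus_10 = t['rating'] + 10:
  store  rating  rating_plus_10
0    S1      15              25
1    S2       2              12
2    S3      19              29
take 2 rows with smallest rating:
  store  rating  rating_plus_10
1    S2       2              12
0    S1      15              25
add column sum2 = t['rating'] + t['rating_plus_10']:
  store  rating  rating_plus_10  sum2
1    S2       2              12    14
0    S1      15              25    40
Finally, mean of column 'sum2' = 27.0.

27.0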